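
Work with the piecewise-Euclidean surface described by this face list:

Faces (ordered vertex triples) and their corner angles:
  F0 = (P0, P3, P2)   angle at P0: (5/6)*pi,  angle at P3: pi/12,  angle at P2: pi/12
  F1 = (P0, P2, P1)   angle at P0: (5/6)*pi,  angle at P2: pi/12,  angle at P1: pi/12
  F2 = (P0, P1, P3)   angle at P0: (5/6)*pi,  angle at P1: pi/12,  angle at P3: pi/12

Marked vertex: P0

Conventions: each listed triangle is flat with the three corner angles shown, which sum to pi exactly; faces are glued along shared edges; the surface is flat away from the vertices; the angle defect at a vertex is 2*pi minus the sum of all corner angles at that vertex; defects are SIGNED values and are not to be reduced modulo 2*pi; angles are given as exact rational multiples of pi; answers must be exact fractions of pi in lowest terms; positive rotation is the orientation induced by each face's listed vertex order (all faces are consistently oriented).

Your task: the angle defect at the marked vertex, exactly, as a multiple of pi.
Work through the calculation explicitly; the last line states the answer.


Sum of corner angles at P0: (5/2)*pi
defect = 2*pi - (5/2)*pi

Answer: defect(P0) = -pi/2


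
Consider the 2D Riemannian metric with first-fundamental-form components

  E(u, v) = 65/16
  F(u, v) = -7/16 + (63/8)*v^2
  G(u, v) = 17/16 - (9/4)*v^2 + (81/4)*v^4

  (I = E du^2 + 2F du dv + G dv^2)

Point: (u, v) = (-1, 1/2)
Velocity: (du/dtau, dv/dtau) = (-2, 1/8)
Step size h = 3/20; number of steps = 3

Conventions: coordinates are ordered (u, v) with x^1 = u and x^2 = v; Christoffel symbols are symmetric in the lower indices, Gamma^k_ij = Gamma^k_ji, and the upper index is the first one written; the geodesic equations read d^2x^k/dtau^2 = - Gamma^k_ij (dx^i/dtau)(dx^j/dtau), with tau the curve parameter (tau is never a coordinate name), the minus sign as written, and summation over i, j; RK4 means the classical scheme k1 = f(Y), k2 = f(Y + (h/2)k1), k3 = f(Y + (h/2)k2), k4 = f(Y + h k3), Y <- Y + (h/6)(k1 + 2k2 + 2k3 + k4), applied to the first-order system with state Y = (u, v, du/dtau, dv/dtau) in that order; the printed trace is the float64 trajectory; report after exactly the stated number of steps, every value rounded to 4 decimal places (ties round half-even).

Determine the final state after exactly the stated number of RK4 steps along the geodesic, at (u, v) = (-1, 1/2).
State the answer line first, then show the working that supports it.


Answer: u = -1.9025, v = 0.5549, du/dtau = -2.0110, dv/dtau = 0.1187

f(Y) = (du/dtau, dv/dtau, -Gamma^u_ij Y'^i Y'^j, -Gamma^v_ij Y'^i Y'^j) with the Gammas evaluated at the stage position; h = 0.150000; intermediate values shown to 6 dp
step 0: u = -1.0000, v = 0.5000, du/dtau = -2.0000, dv/dtau = 0.1250
step 1:
  k1: at (u, v) = (-1.000000, 0.500000), (du/dtau, dv/dtau) = (-2.000000, 0.125000); Gamma_uuu = 0.000000, Gamma_uuv = 0.000000, Gamma_uvv = 1.631068, Gamma_vuu = 0.000000, Gamma_vuv = 0.000000, Gamma_vvv = 0.815534; k1 = (-2.000000, 0.125000, -0.025485, -0.012743)
  k2: at (u, v) = (-1.150000, 0.509375), (du/dtau, dv/dtau) = (-2.001911, 0.124044); Gamma_uuu = 0.000000, Gamma_uuv = 0.000000, Gamma_uvv = 1.635788, Gamma_vuu = 0.000000, Gamma_vuv = 0.000000, Gamma_vvv = 0.857698; k2 = (-2.001911, 0.124044, -0.025170, -0.013197)
  k3: at (u, v) = (-1.150143, 0.509303), (du/dtau, dv/dtau) = (-2.001888, 0.124010); Gamma_uuu = 0.000000, Gamma_uuv = 0.000000, Gamma_uvv = 1.635759, Gamma_vuu = 0.000000, Gamma_vuv = 0.000000, Gamma_vvv = 0.857376; k3 = (-2.001888, 0.124010, -0.025156, -0.013185)
  k4: at (u, v) = (-1.300283, 0.518602), (du/dtau, dv/dtau) = (-2.003773, 0.123022); Gamma_uuu = 0.000000, Gamma_uuv = 0.000000, Gamma_uvv = 1.638640, Gamma_vuu = 0.000000, Gamma_vuv = 0.000000, Gamma_vvv = 0.899158; k4 = (-2.003773, 0.123022, -0.024800, -0.013608)
  Y <- Y + (h/6)(k1 + 2k2 + 2k3 + k4): u = -1.3003, v = 0.5186, du/dtau = -2.0038, dv/dtau = 0.1230
step 2:
  k1: at (u, v) = (-1.300284, 0.518603), (du/dtau, dv/dtau) = (-2.003773, 0.123022); Gamma_uuu = 0.000000, Gamma_uuv = 0.000000, Gamma_uvv = 1.638640, Gamma_vuu = 0.000000, Gamma_vuv = 0.000000, Gamma_vvv = 0.899166; k1 = (-2.003773, 0.123022, -0.024800, -0.013608)
  k2: at (u, v) = (-1.450567, 0.527830), (du/dtau, dv/dtau) = (-2.005633, 0.122001); Gamma_uuu = 0.000000, Gamma_uuv = 0.000000, Gamma_uvv = 1.639723, Gamma_vuu = 0.000000, Gamma_vuv = 0.000000, Gamma_vvv = 0.940470; k2 = (-2.005633, 0.122001, -0.024406, -0.013998)
  k3: at (u, v) = (-1.450707, 0.527753), (du/dtau, dv/dtau) = (-2.005604, 0.121972); Gamma_uuu = 0.000000, Gamma_uuv = 0.000000, Gamma_uvv = 1.639722, Gamma_vuu = 0.000000, Gamma_vuv = 0.000000, Gamma_vvv = 0.940129; k3 = (-2.005604, 0.121972, -0.024395, -0.013987)
  k4: at (u, v) = (-1.601125, 0.536899), (du/dtau, dv/dtau) = (-2.007433, 0.120924); Gamma_uuu = 0.000000, Gamma_uuv = 0.000000, Gamma_uvv = 1.639086, Gamma_vuu = 0.000000, Gamma_vuv = 0.000000, Gamma_vvv = 0.980804; k4 = (-2.007433, 0.120924, -0.023968, -0.014342)
  Y <- Y + (h/6)(k1 + 2k2 + 2k3 + k4): u = -1.6011, v = 0.5369, du/dtau = -2.0074, dv/dtau = 0.1209
step 3:
  k1: at (u, v) = (-1.601126, 0.536901), (du/dtau, dv/dtau) = (-2.007433, 0.120924); Gamma_uuu = 0.000000, Gamma_uuv = 0.000000, Gamma_uvv = 1.639086, Gamma_vuu = 0.000000, Gamma_vuv = 0.000000, Gamma_vvv = 0.980810; k1 = (-2.007433, 0.120924, -0.023968, -0.014342)
  k2: at (u, v) = (-1.751684, 0.545970), (du/dtau, dv/dtau) = (-2.009230, 0.119848); Gamma_uuu = 0.000000, Gamma_uuv = 0.000000, Gamma_uvv = 1.636788, Gamma_vuu = 0.000000, Gamma_vuv = 0.000000, Gamma_vvv = 1.020771; k2 = (-2.009230, 0.119848, -0.023510, -0.014662)
  k3: at (u, v) = (-1.751819, 0.545889), (du/dtau, dv/dtau) = (-2.009196, 0.119824); Gamma_uuu = 0.000000, Gamma_uuv = 0.000000, Gamma_uvv = 1.636816, Gamma_vuu = 0.000000, Gamma_vuv = 0.000000, Gamma_vvv = 1.020417; k3 = (-2.009196, 0.119824, -0.023501, -0.014651)
  k4: at (u, v) = (-1.902506, 0.554874), (du/dtau, dv/dtau) = (-2.010958, 0.118726); Gamma_uuu = 0.000000, Gamma_uuv = 0.000000, Gamma_uvv = 1.632951, Gamma_vuu = 0.000000, Gamma_vuv = 0.000000, Gamma_vvv = 1.059538; k4 = (-2.010958, 0.118726, -0.023018, -0.014935)
  Y <- Y + (h/6)(k1 + 2k2 + 2k3 + k4): u = -1.9025, v = 0.5549, du/dtau = -2.0110, dv/dtau = 0.1187


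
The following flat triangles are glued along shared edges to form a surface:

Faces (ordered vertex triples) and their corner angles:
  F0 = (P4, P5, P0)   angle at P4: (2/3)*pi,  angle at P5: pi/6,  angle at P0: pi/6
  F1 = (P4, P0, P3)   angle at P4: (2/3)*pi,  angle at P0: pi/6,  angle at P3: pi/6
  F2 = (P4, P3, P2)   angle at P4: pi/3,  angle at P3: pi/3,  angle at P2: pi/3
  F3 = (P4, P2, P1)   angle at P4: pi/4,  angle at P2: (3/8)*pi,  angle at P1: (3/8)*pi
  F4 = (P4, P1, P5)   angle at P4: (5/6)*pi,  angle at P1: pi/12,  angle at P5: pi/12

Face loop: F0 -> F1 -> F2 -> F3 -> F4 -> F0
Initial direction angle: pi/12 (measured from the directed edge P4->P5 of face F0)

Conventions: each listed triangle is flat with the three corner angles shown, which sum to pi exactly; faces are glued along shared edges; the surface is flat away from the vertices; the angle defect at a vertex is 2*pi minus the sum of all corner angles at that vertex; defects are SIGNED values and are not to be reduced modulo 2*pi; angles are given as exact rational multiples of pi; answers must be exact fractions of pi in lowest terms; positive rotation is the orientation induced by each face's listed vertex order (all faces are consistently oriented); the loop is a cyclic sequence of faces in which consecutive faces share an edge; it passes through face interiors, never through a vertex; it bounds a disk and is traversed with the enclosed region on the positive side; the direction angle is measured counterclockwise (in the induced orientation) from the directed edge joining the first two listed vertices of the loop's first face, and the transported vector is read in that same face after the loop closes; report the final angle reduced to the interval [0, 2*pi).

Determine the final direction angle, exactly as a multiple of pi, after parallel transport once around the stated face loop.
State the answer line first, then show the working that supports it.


Answer: final direction angle = (4/3)*pi

enclosed vertex P4: corner angles sum to (11/4)*pi, defect = 2*pi - (11/4)*pi = (-3/4)*pi
adding the enclosed defects to the starting angle (mod 2*pi, induced orientation) gives the holonomy
final angle = pi/12 - (3/4)*pi = (4/3)*pi (mod 2*pi)


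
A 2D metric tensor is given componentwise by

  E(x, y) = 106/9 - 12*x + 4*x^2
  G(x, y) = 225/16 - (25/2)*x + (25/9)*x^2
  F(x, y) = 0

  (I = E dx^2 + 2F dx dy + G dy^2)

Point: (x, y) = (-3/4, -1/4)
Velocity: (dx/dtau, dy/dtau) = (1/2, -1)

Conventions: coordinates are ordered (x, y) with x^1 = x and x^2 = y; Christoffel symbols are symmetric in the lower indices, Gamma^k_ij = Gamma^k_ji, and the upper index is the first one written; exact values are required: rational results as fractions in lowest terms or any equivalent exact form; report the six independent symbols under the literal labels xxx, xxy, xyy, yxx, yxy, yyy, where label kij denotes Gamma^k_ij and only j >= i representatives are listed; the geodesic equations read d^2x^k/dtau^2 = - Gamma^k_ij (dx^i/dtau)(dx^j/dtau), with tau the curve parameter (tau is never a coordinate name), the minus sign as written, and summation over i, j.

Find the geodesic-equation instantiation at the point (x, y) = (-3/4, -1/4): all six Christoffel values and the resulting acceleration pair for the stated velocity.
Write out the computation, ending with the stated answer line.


E = 829/36, F = 0, G = 25 at the point
E_x = -18, E_y = 0, F_x = 0, F_y = 0, G_x = -50/3, G_y = 0
EG - F^2 = 20725/36;  g^inv = (36/20725) * [[25, 0], [0, 829/36]]
first-kind symbols [ij,l] = (1/2)(d_i g_jl + d_j g_il - d_l g_ij): [xx,x] = E_x/2 = -9, [xx,y] = F_x - E_y/2 = 0, [xy,x] = E_y/2 = 0, [xy,y] = G_x/2 = -25/3, [yy,x] = F_y - G_x/2 = 25/3, [yy,y] = G_y/2 = 0
Gamma^x_ij = (G*[ij,x] - F*[ij,y])/(EG - F^2), Gamma^y_ij = (E*[ij,y] - F*[ij,x])/(EG - F^2)
Gamma_xxx = -324/829, Gamma_xxy = 0, Gamma_xyy = 300/829, Gamma_yxx = 0, Gamma_yxy = -1/3, Gamma_yyy = 0
d^2x/dtau^2 = -(Gamma_xxx*(1/2)^2 + 2*Gamma_xxy*(1/2)*(-1) + Gamma_xyy*(-1)^2) = -219/829
d^2y/dtau^2 = -(Gamma_yxx*(1/2)^2 + 2*Gamma_yxy*(1/2)*(-1) + Gamma_yyy*(-1)^2) = -1/3

Answer: Gamma_xxx = -324/829, Gamma_xxy = 0, Gamma_xyy = 300/829, Gamma_yxx = 0, Gamma_yxy = -1/3, Gamma_yyy = 0; accelerations (d^2x/dtau^2, d^2y/dtau^2) = (-219/829, -1/3)


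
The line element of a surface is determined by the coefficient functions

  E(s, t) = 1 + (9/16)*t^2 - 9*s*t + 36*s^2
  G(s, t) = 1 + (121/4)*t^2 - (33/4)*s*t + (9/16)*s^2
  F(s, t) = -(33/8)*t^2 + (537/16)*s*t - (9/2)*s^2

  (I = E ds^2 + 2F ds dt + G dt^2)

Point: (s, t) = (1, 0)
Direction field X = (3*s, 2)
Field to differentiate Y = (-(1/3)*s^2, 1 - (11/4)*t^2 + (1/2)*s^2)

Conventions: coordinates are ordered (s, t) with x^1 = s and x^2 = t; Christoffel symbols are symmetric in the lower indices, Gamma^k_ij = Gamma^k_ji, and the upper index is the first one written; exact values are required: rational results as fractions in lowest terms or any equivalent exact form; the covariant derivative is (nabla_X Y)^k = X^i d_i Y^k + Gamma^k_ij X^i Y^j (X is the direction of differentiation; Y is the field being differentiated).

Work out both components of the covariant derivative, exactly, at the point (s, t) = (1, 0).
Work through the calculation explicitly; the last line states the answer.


E = 37, F = -9/2, G = 25/16 at the point
E_s = 72, E_t = -9, F_s = -9, F_t = 537/16, G_s = 9/8, G_t = -33/4
EG - F^2 = 601/16;  g^inv = (16/601) * [[25/16, 9/2], [9/2, 37]]
first-kind symbols [ij,l] = (1/2)(d_i g_jl + d_j g_il - d_l g_ij): [ss,s] = E_s/2 = 36, [ss,t] = F_s - E_t/2 = -9/2, [st,s] = E_t/2 = -9/2, [st,t] = G_s/2 = 9/16, [tt,s] = F_t - G_s/2 = 33, [tt,t] = G_t/2 = -33/8
Gamma^s_ij = (G*[ij,s] - F*[ij,t])/(EG - F^2), Gamma^t_ij = (E*[ij,t] - F*[ij,s])/(EG - F^2)
Gamma_sss = 576/601, Gamma_sst = -72/601, Gamma_stt = 528/601, Gamma_tss = -72/601, Gamma_tst = 9/601, Gamma_ttt = -66/601
X = (3, 2), Y = (-1/3, 3/2) at the point

Answer: (nabla_X Y)^s = -470/601, (nabla_X Y)^t = 3423/1202


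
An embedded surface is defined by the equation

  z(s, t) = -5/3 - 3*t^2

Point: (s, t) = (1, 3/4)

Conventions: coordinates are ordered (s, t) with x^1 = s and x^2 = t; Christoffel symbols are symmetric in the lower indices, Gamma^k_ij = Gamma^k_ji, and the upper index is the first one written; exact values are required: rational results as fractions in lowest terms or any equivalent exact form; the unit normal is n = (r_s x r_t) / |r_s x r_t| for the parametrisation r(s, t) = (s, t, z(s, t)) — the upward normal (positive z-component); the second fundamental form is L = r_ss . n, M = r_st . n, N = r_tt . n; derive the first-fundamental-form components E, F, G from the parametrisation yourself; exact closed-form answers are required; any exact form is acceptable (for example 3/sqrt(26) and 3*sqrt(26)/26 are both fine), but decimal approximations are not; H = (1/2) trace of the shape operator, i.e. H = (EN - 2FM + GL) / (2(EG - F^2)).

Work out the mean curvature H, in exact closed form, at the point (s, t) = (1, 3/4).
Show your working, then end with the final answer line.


z_s = 0, z_t = -9/2, z_ss = 0, z_st = 0, z_tt = -6
E = 1, F = 0, G = 85/4; answer radicand W^2 = 85/4
unnormalised second-form numerators: l = 0, m = 0, n = -6; L = l/sqrt(85/4), and similarly M = m/sqrt(W^2), N = n/sqrt(W^2)
H = (E*n - 2*F*m + G*l) / (2*(EG - F^2)*sqrt(W^2)); E*n - 2*F*m + G*l = -6, EG - F^2 = 85/4, so H = (-12/85)/sqrt(85/4)

Answer: H = -24*sqrt(85)/7225


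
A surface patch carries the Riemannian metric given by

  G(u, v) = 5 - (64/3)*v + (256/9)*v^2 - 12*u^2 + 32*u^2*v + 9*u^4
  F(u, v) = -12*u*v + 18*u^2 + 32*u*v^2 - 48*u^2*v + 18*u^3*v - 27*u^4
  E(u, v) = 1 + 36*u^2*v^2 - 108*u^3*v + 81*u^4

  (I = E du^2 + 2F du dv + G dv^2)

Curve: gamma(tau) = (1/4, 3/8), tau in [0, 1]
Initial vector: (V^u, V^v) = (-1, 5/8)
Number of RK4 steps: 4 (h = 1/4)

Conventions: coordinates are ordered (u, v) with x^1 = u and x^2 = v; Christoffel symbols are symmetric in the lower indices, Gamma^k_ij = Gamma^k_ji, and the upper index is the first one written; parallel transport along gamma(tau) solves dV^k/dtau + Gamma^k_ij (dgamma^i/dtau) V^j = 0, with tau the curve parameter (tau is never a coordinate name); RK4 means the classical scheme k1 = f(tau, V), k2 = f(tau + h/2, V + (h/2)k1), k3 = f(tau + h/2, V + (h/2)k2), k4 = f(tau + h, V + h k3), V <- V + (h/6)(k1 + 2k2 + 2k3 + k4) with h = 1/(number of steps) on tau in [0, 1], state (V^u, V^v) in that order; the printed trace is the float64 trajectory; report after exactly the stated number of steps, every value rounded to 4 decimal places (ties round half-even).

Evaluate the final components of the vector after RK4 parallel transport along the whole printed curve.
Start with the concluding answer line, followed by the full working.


Answer: V^u = -1.0000, V^v = 0.6250

gamma'(tau) = (0, 0); f(tau, V)^k = -Gamma^k_ij(gamma(tau)) gamma'^i(tau) V^j; h = 1/4; intermediate values shown to 6 dp
curve data and Christoffel symbols at the stage parameters:
  tau = 0.000000: gamma = (0.250000, 0.375000), gamma' = (0.000000, 0.000000); Gamma_uuu = 0.000000, Gamma_uuv = 0.000000, Gamma_uvv = 0.000000, Gamma_vuu = -0.407547, Gamma_vuv = 0.271698, Gamma_vvv = 0.966038
  tau = 0.125000: gamma = (0.250000, 0.375000), gamma' = (0.000000, 0.000000); Gamma_uuu = 0.000000, Gamma_uuv = 0.000000, Gamma_uvv = 0.000000, Gamma_vuu = -0.407547, Gamma_vuv = 0.271698, Gamma_vvv = 0.966038
  tau = 0.250000: gamma = (0.250000, 0.375000), gamma' = (0.000000, 0.000000); Gamma_uuu = 0.000000, Gamma_uuv = 0.000000, Gamma_uvv = 0.000000, Gamma_vuu = -0.407547, Gamma_vuv = 0.271698, Gamma_vvv = 0.966038
  tau = 0.375000: gamma = (0.250000, 0.375000), gamma' = (0.000000, 0.000000); Gamma_uuu = 0.000000, Gamma_uuv = 0.000000, Gamma_uvv = 0.000000, Gamma_vuu = -0.407547, Gamma_vuv = 0.271698, Gamma_vvv = 0.966038
  tau = 0.500000: gamma = (0.250000, 0.375000), gamma' = (0.000000, 0.000000); Gamma_uuu = 0.000000, Gamma_uuv = 0.000000, Gamma_uvv = 0.000000, Gamma_vuu = -0.407547, Gamma_vuv = 0.271698, Gamma_vvv = 0.966038
  tau = 0.625000: gamma = (0.250000, 0.375000), gamma' = (0.000000, 0.000000); Gamma_uuu = 0.000000, Gamma_uuv = 0.000000, Gamma_uvv = 0.000000, Gamma_vuu = -0.407547, Gamma_vuv = 0.271698, Gamma_vvv = 0.966038
  tau = 0.750000: gamma = (0.250000, 0.375000), gamma' = (0.000000, 0.000000); Gamma_uuu = 0.000000, Gamma_uuv = 0.000000, Gamma_uvv = 0.000000, Gamma_vuu = -0.407547, Gamma_vuv = 0.271698, Gamma_vvv = 0.966038
  tau = 0.875000: gamma = (0.250000, 0.375000), gamma' = (0.000000, 0.000000); Gamma_uuu = 0.000000, Gamma_uuv = 0.000000, Gamma_uvv = 0.000000, Gamma_vuu = -0.407547, Gamma_vuv = 0.271698, Gamma_vvv = 0.966038
  tau = 1.000000: gamma = (0.250000, 0.375000), gamma' = (0.000000, 0.000000); Gamma_uuu = 0.000000, Gamma_uuv = 0.000000, Gamma_uvv = 0.000000, Gamma_vuu = -0.407547, Gamma_vuv = 0.271698, Gamma_vvv = 0.966038
step 0: V^u = -1.0000, V^v = 0.6250
step 1: k1 = (0.000000, 0.000000), k2 = (0.000000, 0.000000), k3 = (0.000000, 0.000000), k4 = (0.000000, 0.000000); V <- V + (h/6)(k1 + 2k2 + 2k3 + k4): V^u = -1.0000, V^v = 0.6250
step 2: k1 = (0.000000, 0.000000), k2 = (0.000000, 0.000000), k3 = (0.000000, 0.000000), k4 = (0.000000, 0.000000); V <- V + (h/6)(k1 + 2k2 + 2k3 + k4): V^u = -1.0000, V^v = 0.6250
step 3: k1 = (0.000000, 0.000000), k2 = (0.000000, 0.000000), k3 = (0.000000, 0.000000), k4 = (0.000000, 0.000000); V <- V + (h/6)(k1 + 2k2 + 2k3 + k4): V^u = -1.0000, V^v = 0.6250
step 4: k1 = (0.000000, 0.000000), k2 = (0.000000, 0.000000), k3 = (0.000000, 0.000000), k4 = (0.000000, 0.000000); V <- V + (h/6)(k1 + 2k2 + 2k3 + k4): V^u = -1.0000, V^v = 0.6250


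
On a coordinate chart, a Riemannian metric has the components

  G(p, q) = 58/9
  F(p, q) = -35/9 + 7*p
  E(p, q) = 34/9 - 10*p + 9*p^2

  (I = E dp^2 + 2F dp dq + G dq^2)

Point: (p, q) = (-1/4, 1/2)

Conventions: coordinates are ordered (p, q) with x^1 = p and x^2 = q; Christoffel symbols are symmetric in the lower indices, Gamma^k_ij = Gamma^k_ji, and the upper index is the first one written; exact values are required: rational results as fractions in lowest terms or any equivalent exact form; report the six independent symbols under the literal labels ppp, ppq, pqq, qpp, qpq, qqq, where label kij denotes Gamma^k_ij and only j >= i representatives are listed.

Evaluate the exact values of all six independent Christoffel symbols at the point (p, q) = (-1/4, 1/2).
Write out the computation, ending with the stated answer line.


E = 985/144, F = -203/36, G = 58/9 at the point
E_p = -29/2, E_q = 0, F_p = 7, F_q = 0, G_p = 0, G_q = 0
EG - F^2 = 1769/144;  g^inv = (144/1769) * [[58/9, 203/36], [203/36, 985/144]]
first-kind symbols [ij,l] = (1/2)(d_i g_jl + d_j g_il - d_l g_ij): [pp,p] = E_p/2 = -29/4, [pp,q] = F_p - E_q/2 = 7, [pq,p] = E_q/2 = 0, [pq,q] = G_p/2 = 0, [qq,p] = F_q - G_p/2 = 0, [qq,q] = G_q/2 = 0
Gamma^p_ij = (G*[ij,p] - F*[ij,q])/(EG - F^2), Gamma^q_ij = (E*[ij,q] - F*[ij,p])/(EG - F^2)

Answer: Gamma_ppp = -36/61, Gamma_ppq = 0, Gamma_pqq = 0, Gamma_qpp = 1008/1769, Gamma_qpq = 0, Gamma_qqq = 0


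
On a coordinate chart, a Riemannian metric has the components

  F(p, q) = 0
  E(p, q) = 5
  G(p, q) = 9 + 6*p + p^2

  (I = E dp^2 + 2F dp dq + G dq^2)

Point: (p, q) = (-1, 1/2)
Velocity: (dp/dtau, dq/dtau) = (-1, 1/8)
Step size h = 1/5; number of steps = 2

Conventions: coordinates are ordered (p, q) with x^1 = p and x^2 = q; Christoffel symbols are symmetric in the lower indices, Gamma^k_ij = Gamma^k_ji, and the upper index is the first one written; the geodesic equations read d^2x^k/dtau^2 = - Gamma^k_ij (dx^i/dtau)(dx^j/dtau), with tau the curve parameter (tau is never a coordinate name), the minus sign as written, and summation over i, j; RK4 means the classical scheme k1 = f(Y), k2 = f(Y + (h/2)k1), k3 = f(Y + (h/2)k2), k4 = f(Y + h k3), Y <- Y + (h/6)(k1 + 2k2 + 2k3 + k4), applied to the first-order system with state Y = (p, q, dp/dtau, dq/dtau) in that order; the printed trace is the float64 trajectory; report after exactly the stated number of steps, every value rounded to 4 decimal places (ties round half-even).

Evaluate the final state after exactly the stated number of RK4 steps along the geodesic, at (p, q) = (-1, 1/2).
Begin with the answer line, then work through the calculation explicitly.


Answer: p = -1.3994, q = 0.5625, dp/dtau = -0.9965, dq/dtau = 0.1952

f(Y) = (dp/dtau, dq/dtau, -Gamma^p_ij Y'^i Y'^j, -Gamma^q_ij Y'^i Y'^j) with the Gammas evaluated at the stage position; h = 0.200000; intermediate values shown to 6 dp
step 0: p = -1.0000, q = 0.5000, dp/dtau = -1.0000, dq/dtau = 0.1250
step 1:
  k1: at (p, q) = (-1.000000, 0.500000), (dp/dtau, dq/dtau) = (-1.000000, 0.125000); Gamma_ppp = 0.000000, Gamma_ppq = 0.000000, Gamma_pqq = -0.400000, Gamma_qpp = 0.000000, Gamma_qpq = 0.500000, Gamma_qqq = 0.000000; k1 = (-1.000000, 0.125000, 0.006250, 0.125000)
  k2: at (p, q) = (-1.100000, 0.512500), (dp/dtau, dq/dtau) = (-0.999375, 0.137500); Gamma_ppp = 0.000000, Gamma_ppq = 0.000000, Gamma_pqq = -0.380000, Gamma_qpp = 0.000000, Gamma_qpq = 0.526316, Gamma_qqq = 0.000000; k2 = (-0.999375, 0.137500, 0.007184, 0.144646)
  k3: at (p, q) = (-1.099938, 0.513750), (dp/dtau, dq/dtau) = (-0.999282, 0.139465); Gamma_ppp = 0.000000, Gamma_ppq = 0.000000, Gamma_pqq = -0.380012, Gamma_qpp = 0.000000, Gamma_qpq = 0.526298, Gamma_qqq = 0.000000; k3 = (-0.999282, 0.139465, 0.007391, 0.146695)
  k4: at (p, q) = (-1.199856, 0.527893), (dp/dtau, dq/dtau) = (-0.998522, 0.154339); Gamma_ppp = 0.000000, Gamma_ppq = 0.000000, Gamma_pqq = -0.360029, Gamma_qpp = 0.000000, Gamma_qpq = 0.555511, Gamma_qqq = 0.000000; k4 = (-0.998522, 0.154339, 0.008576, 0.171221)
  Y <- Y + (h/6)(k1 + 2k2 + 2k3 + k4): p = -1.1999, q = 0.5278, dp/dtau = -0.9985, dq/dtau = 0.1543
step 2:
  k1: at (p, q) = (-1.199861, 0.527776), (dp/dtau, dq/dtau) = (-0.998534, 0.154297); Gamma_ppp = 0.000000, Gamma_ppq = 0.000000, Gamma_pqq = -0.360028, Gamma_qpp = 0.000000, Gamma_qpq = 0.555513, Gamma_qqq = 0.000000; k1 = (-0.998534, 0.154297, 0.008571, 0.171176)
  k2: at (p, q) = (-1.299715, 0.543205), (dp/dtau, dq/dtau) = (-0.997677, 0.171414); Gamma_ppp = 0.000000, Gamma_ppq = 0.000000, Gamma_pqq = -0.340057, Gamma_qpp = 0.000000, Gamma_qpq = 0.588137, Gamma_qqq = 0.000000; k2 = (-0.997677, 0.171414, 0.009992, 0.201162)
  k3: at (p, q) = (-1.299629, 0.544917), (dp/dtau, dq/dtau) = (-0.997535, 0.174413); Gamma_ppp = 0.000000, Gamma_ppq = 0.000000, Gamma_pqq = -0.340074, Gamma_qpp = 0.000000, Gamma_qpq = 0.588107, Gamma_qqq = 0.000000; k3 = (-0.997535, 0.174413, 0.010345, 0.204641)
  k4: at (p, q) = (-1.399368, 0.562658), (dp/dtau, dq/dtau) = (-0.996465, 0.195225); Gamma_ppp = 0.000000, Gamma_ppq = 0.000000, Gamma_pqq = -0.320126, Gamma_qpp = 0.000000, Gamma_qpq = 0.624753, Gamma_qqq = 0.000000; k4 = (-0.996465, 0.195225, 0.012201, 0.243073)
  Y <- Y + (h/6)(k1 + 2k2 + 2k3 + k4): p = -1.3994, q = 0.5625, dp/dtau = -0.9965, dq/dtau = 0.1952


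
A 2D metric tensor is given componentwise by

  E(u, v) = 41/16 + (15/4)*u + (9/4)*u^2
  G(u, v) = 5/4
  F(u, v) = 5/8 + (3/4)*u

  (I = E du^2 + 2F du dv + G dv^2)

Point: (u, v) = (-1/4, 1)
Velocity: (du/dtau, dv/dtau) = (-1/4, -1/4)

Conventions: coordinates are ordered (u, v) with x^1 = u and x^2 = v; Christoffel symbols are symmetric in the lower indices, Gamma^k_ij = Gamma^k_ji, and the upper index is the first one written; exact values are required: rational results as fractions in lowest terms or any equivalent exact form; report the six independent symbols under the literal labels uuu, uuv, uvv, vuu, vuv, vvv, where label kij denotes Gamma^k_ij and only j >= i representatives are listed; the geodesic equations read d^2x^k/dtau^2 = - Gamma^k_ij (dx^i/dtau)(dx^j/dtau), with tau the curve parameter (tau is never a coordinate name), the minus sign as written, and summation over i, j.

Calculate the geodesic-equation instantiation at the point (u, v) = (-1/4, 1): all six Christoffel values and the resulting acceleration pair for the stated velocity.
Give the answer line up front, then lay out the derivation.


Answer: Gamma_uuu = 28/43, Gamma_uuv = 0, Gamma_uvv = 0, Gamma_vuu = 16/43, Gamma_vuv = 0, Gamma_vvv = 0; accelerations (d^2u/dtau^2, d^2v/dtau^2) = (-7/172, -1/43)

E = 113/64, F = 7/16, G = 5/4 at the point
E_u = 21/8, E_v = 0, F_u = 3/4, F_v = 0, G_u = 0, G_v = 0
EG - F^2 = 129/64;  g^inv = (64/129) * [[5/4, -7/16], [-7/16, 113/64]]
first-kind symbols [ij,l] = (1/2)(d_i g_jl + d_j g_il - d_l g_ij): [uu,u] = E_u/2 = 21/16, [uu,v] = F_u - E_v/2 = 3/4, [uv,u] = E_v/2 = 0, [uv,v] = G_u/2 = 0, [vv,u] = F_v - G_u/2 = 0, [vv,v] = G_v/2 = 0
Gamma^u_ij = (G*[ij,u] - F*[ij,v])/(EG - F^2), Gamma^v_ij = (E*[ij,v] - F*[ij,u])/(EG - F^2)
Gamma_uuu = 28/43, Gamma_uuv = 0, Gamma_uvv = 0, Gamma_vuu = 16/43, Gamma_vuv = 0, Gamma_vvv = 0
d^2u/dtau^2 = -(Gamma_uuu*(-1/4)^2 + 2*Gamma_uuv*(-1/4)*(-1/4) + Gamma_uvv*(-1/4)^2) = -7/172
d^2v/dtau^2 = -(Gamma_vuu*(-1/4)^2 + 2*Gamma_vuv*(-1/4)*(-1/4) + Gamma_vvv*(-1/4)^2) = -1/43


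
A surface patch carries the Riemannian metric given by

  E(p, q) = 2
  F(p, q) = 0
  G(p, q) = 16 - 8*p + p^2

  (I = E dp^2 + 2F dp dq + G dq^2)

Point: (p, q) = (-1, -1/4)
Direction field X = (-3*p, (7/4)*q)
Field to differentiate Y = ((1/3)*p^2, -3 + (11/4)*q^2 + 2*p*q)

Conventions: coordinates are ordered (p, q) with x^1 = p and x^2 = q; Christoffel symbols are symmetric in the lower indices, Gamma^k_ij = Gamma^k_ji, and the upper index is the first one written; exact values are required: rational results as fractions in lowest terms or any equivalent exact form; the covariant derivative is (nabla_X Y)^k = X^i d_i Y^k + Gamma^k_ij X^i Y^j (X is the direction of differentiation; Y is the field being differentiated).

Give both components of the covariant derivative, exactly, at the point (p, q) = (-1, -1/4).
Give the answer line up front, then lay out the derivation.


Answer: (nabla_X Y)^p = 1119/2048, (nabla_X Y)^q = 2693/1920

E = 2, F = 0, G = 25 at the point
E_p = 0, E_q = 0, F_p = 0, F_q = 0, G_p = -10, G_q = 0
EG - F^2 = 50;  g^inv = (1/50) * [[25, 0], [0, 2]]
first-kind symbols [ij,l] = (1/2)(d_i g_jl + d_j g_il - d_l g_ij): [pp,p] = E_p/2 = 0, [pp,q] = F_p - E_q/2 = 0, [pq,p] = E_q/2 = 0, [pq,q] = G_p/2 = -5, [qq,p] = F_q - G_p/2 = 5, [qq,q] = G_q/2 = 0
Gamma^p_ij = (G*[ij,p] - F*[ij,q])/(EG - F^2), Gamma^q_ij = (E*[ij,q] - F*[ij,p])/(EG - F^2)
Gamma_ppp = 0, Gamma_ppq = 0, Gamma_pqq = 5/2, Gamma_qpp = 0, Gamma_qpq = -1/5, Gamma_qqq = 0
X = (3, -7/16), Y = (1/3, -149/64) at the point


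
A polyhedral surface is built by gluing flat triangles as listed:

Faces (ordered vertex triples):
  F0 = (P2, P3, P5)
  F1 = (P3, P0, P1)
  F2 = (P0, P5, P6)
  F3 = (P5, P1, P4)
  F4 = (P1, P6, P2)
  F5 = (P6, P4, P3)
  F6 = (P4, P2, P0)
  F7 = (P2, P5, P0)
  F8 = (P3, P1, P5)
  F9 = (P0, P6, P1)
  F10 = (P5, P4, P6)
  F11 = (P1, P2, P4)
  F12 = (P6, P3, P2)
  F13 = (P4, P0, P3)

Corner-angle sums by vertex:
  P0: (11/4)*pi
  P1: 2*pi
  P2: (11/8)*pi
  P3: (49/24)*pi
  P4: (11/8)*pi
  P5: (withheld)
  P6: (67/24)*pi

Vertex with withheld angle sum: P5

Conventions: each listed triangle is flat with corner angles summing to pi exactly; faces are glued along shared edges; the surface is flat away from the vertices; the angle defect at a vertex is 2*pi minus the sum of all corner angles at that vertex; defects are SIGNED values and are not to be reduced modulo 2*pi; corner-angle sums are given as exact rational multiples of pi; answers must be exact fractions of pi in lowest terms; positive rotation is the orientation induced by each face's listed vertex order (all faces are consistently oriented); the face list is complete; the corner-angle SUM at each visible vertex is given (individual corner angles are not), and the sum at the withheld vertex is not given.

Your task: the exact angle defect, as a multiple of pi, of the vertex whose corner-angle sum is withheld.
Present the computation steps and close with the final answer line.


V = 7, E = 21, F = 14; chi = V - E + F = 0
Gauss-Bonnet: total defect = 2*pi*chi = 0; visible defects sum to -pi/3

Answer: defect(P5) = pi/3


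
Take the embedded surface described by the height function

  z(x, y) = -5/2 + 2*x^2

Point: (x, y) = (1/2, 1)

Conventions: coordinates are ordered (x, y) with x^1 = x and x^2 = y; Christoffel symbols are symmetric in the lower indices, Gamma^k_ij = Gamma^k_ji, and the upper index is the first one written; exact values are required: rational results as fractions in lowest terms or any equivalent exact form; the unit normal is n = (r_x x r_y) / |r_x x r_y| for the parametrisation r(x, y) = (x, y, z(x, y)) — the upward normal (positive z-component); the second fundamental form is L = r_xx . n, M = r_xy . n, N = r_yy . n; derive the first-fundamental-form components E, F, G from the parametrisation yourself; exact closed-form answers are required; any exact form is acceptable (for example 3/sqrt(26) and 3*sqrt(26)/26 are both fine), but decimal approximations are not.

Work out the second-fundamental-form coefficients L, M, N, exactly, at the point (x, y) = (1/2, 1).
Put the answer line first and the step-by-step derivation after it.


Answer: L = 4*sqrt(5)/5, M = 0, N = 0

z_x = 2, z_y = 0, z_xx = 4, z_xy = 0, z_yy = 0
E = 5, F = 0, G = 1; answer radicand W^2 = 5
unnormalised second-form numerators: l = 4, m = 0, n = 0; L = l/sqrt(5), and similarly M = m/sqrt(W^2), N = n/sqrt(W^2)


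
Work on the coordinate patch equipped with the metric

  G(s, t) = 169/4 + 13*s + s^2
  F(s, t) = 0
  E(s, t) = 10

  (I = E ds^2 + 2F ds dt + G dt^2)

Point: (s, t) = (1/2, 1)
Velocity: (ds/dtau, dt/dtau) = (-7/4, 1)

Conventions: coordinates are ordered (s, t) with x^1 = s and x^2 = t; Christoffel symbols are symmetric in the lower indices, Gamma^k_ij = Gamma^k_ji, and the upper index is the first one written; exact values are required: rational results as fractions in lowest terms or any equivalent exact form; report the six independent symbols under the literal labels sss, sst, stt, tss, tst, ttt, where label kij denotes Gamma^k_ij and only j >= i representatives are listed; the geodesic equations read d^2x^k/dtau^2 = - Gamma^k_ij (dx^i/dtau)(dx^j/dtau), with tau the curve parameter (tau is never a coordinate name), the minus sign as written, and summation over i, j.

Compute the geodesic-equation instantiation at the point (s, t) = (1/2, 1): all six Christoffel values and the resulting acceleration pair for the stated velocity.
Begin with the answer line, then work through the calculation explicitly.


Answer: Gamma_sss = 0, Gamma_sst = 0, Gamma_stt = -7/10, Gamma_tss = 0, Gamma_tst = 1/7, Gamma_ttt = 0; accelerations (d^2s/dtau^2, d^2t/dtau^2) = (7/10, 1/2)

E = 10, F = 0, G = 49 at the point
E_s = 0, E_t = 0, F_s = 0, F_t = 0, G_s = 14, G_t = 0
EG - F^2 = 490;  g^inv = (1/490) * [[49, 0], [0, 10]]
first-kind symbols [ij,l] = (1/2)(d_i g_jl + d_j g_il - d_l g_ij): [ss,s] = E_s/2 = 0, [ss,t] = F_s - E_t/2 = 0, [st,s] = E_t/2 = 0, [st,t] = G_s/2 = 7, [tt,s] = F_t - G_s/2 = -7, [tt,t] = G_t/2 = 0
Gamma^s_ij = (G*[ij,s] - F*[ij,t])/(EG - F^2), Gamma^t_ij = (E*[ij,t] - F*[ij,s])/(EG - F^2)
Gamma_sss = 0, Gamma_sst = 0, Gamma_stt = -7/10, Gamma_tss = 0, Gamma_tst = 1/7, Gamma_ttt = 0
d^2s/dtau^2 = -(Gamma_sss*(-7/4)^2 + 2*Gamma_sst*(-7/4)*(1) + Gamma_stt*(1)^2) = 7/10
d^2t/dtau^2 = -(Gamma_tss*(-7/4)^2 + 2*Gamma_tst*(-7/4)*(1) + Gamma_ttt*(1)^2) = 1/2


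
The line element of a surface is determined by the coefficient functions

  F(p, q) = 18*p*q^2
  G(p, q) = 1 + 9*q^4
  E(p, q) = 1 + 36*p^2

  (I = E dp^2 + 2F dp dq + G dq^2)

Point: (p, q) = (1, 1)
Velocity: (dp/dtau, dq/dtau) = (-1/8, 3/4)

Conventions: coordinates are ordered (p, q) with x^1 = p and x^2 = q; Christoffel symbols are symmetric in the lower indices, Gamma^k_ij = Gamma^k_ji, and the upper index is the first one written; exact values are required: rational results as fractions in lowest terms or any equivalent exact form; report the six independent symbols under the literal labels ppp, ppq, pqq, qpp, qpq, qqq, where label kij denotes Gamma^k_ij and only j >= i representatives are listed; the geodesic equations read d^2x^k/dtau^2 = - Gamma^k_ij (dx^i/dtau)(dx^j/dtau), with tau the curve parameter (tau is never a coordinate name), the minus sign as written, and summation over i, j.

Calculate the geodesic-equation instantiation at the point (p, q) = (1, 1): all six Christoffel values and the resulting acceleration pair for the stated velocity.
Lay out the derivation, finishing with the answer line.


E = 37, F = 18, G = 10 at the point
E_p = 72, E_q = 0, F_p = 18, F_q = 36, G_p = 0, G_q = 36
EG - F^2 = 46;  g^inv = (1/46) * [[10, -18], [-18, 37]]
first-kind symbols [ij,l] = (1/2)(d_i g_jl + d_j g_il - d_l g_ij): [pp,p] = E_p/2 = 36, [pp,q] = F_p - E_q/2 = 18, [pq,p] = E_q/2 = 0, [pq,q] = G_p/2 = 0, [qq,p] = F_q - G_p/2 = 36, [qq,q] = G_q/2 = 18
Gamma^p_ij = (G*[ij,p] - F*[ij,q])/(EG - F^2), Gamma^q_ij = (E*[ij,q] - F*[ij,p])/(EG - F^2)
Gamma_ppp = 18/23, Gamma_ppq = 0, Gamma_pqq = 18/23, Gamma_qpp = 9/23, Gamma_qpq = 0, Gamma_qqq = 9/23
d^2p/dtau^2 = -(Gamma_ppp*(-1/8)^2 + 2*Gamma_ppq*(-1/8)*(3/4) + Gamma_pqq*(3/4)^2) = -333/736
d^2q/dtau^2 = -(Gamma_qpp*(-1/8)^2 + 2*Gamma_qpq*(-1/8)*(3/4) + Gamma_qqq*(3/4)^2) = -333/1472

Answer: Gamma_ppp = 18/23, Gamma_ppq = 0, Gamma_pqq = 18/23, Gamma_qpp = 9/23, Gamma_qpq = 0, Gamma_qqq = 9/23; accelerations (d^2p/dtau^2, d^2q/dtau^2) = (-333/736, -333/1472)


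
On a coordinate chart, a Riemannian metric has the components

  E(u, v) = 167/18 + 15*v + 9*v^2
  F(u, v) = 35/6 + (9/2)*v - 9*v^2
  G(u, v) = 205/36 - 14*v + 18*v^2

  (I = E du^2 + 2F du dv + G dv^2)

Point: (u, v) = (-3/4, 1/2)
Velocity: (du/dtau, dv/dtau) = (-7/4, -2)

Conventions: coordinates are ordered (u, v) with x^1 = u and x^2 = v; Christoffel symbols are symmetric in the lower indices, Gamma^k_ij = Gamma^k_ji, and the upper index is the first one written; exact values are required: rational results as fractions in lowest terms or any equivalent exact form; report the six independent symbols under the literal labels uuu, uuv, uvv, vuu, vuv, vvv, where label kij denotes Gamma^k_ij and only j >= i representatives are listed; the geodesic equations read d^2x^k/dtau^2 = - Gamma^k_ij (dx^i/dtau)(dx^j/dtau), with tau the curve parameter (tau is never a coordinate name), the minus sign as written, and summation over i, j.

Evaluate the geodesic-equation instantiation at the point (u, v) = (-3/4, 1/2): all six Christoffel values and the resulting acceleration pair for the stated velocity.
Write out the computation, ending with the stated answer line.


E = 685/36, F = 35/6, G = 115/36 at the point
E_u = 0, E_v = 24, F_u = 0, F_v = -9/2, G_u = 0, G_v = 4
EG - F^2 = 34675/1296;  g^inv = (1296/34675) * [[115/36, -35/6], [-35/6, 685/36]]
first-kind symbols [ij,l] = (1/2)(d_i g_jl + d_j g_il - d_l g_ij): [uu,u] = E_u/2 = 0, [uu,v] = F_u - E_v/2 = -12, [uv,u] = E_v/2 = 12, [uv,v] = G_u/2 = 0, [vv,u] = F_v - G_u/2 = -9/2, [vv,v] = G_v/2 = 2
Gamma^u_ij = (G*[ij,u] - F*[ij,v])/(EG - F^2), Gamma^v_ij = (E*[ij,v] - F*[ij,u])/(EG - F^2)
Gamma_uuu = 18144/6935, Gamma_uuv = 9936/6935, Gamma_uvv = -1350/1387, Gamma_vuu = -59184/6935, Gamma_vuv = -18144/6935, Gamma_vvv = 16668/6935
d^2u/dtau^2 = -(Gamma_uuu*(-7/4)^2 + 2*Gamma_uuv*(-7/4)*(-2) + Gamma_uvv*(-2)^2) = -98118/6935
d^2v/dtau^2 = -(Gamma_vuu*(-7/4)^2 + 2*Gamma_vuv*(-7/4)*(-2) + Gamma_vvv*(-2)^2) = 241587/6935

Answer: Gamma_uuu = 18144/6935, Gamma_uuv = 9936/6935, Gamma_uvv = -1350/1387, Gamma_vuu = -59184/6935, Gamma_vuv = -18144/6935, Gamma_vvv = 16668/6935; accelerations (d^2u/dtau^2, d^2v/dtau^2) = (-98118/6935, 241587/6935)


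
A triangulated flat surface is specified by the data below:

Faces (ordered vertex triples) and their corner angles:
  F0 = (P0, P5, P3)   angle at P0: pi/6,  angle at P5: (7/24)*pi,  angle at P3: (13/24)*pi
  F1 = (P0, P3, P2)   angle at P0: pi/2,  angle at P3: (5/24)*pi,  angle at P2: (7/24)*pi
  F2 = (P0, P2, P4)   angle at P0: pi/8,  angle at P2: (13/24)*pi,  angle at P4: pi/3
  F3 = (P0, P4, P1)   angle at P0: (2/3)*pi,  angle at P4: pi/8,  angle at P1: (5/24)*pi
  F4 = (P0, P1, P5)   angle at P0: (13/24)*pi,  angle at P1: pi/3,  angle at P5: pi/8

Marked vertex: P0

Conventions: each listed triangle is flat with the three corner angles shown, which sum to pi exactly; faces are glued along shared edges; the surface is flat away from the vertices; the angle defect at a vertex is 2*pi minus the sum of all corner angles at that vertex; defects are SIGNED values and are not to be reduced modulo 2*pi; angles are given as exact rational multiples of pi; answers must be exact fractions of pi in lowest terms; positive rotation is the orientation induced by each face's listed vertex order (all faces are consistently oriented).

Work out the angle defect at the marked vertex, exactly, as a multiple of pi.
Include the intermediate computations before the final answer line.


Sum of corner angles at P0: 2*pi
defect = 2*pi - 2*pi

Answer: defect(P0) = 0


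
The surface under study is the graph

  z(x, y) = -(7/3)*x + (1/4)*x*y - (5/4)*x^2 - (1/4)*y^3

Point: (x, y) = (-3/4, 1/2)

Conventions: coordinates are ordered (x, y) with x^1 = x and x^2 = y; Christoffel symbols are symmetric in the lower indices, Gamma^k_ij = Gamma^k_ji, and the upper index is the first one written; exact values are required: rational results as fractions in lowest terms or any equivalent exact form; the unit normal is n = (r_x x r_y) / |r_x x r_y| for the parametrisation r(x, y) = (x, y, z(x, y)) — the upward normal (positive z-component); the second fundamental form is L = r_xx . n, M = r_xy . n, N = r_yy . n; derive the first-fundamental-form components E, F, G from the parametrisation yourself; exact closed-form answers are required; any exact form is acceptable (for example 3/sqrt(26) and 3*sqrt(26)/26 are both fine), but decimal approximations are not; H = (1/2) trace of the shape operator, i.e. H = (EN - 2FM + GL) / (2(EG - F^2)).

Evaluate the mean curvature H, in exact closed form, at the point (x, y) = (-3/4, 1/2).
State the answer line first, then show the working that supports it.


Answer: H = -25902*sqrt(721)/519841

z_x = -1/3, z_y = -3/8, z_xx = -5/2, z_xy = 1/4, z_yy = -3/4
E = 10/9, F = 1/8, G = 73/64; answer radicand W^2 = 721/576
unnormalised second-form numerators: l = -5/2, m = 1/4, n = -3/4; L = l/sqrt(721/576), and similarly M = m/sqrt(W^2), N = n/sqrt(W^2)
H = (E*n - 2*F*m + G*l) / (2*(EG - F^2)*sqrt(W^2)); E*n - 2*F*m + G*l = -1439/384, EG - F^2 = 721/576, so H = (-4317/2884)/sqrt(721/576)


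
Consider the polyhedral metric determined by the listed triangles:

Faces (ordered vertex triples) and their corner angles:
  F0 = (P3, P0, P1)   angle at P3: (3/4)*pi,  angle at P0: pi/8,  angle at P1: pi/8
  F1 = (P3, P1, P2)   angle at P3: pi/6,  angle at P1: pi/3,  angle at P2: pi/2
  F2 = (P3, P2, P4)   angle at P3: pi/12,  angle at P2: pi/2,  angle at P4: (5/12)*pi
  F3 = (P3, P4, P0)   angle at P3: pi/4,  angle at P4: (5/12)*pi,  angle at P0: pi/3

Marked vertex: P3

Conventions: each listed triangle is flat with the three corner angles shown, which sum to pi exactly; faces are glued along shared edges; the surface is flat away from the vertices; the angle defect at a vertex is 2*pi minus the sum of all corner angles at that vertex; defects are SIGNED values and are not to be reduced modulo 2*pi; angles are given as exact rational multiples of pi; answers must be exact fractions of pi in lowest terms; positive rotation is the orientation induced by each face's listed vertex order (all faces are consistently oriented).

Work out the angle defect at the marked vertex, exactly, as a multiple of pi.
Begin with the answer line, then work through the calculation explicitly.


Answer: defect(P3) = (3/4)*pi

Sum of corner angles at P3: (5/4)*pi
defect = 2*pi - (5/4)*pi


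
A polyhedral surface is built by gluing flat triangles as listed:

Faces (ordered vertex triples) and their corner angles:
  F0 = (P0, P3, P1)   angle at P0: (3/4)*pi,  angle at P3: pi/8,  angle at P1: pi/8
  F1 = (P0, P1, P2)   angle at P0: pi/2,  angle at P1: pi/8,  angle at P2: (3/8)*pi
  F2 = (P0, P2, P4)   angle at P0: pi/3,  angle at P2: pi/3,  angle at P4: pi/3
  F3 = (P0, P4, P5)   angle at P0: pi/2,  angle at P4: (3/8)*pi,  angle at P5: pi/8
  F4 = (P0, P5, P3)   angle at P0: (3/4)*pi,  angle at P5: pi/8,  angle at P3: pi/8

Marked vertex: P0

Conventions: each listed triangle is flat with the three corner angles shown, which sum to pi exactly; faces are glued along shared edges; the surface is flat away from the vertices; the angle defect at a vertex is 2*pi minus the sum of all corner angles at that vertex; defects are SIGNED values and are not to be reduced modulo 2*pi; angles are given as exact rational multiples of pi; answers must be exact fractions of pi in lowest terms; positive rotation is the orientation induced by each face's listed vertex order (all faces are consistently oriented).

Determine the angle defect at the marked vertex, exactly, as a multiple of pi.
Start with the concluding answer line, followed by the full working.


Answer: defect(P0) = (-5/6)*pi

Sum of corner angles at P0: (17/6)*pi
defect = 2*pi - (17/6)*pi
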